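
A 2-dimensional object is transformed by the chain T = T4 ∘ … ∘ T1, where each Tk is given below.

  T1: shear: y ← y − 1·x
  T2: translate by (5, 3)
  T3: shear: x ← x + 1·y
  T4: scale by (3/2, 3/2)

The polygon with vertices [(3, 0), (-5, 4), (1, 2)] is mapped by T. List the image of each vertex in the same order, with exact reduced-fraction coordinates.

image vertices: (12, 0), (18, 18), (15, 6)

T1 shear: y ← y − 1·x: (3, 0) → (3, -3); (-5, 4) → (-5, 9); (1, 2) → (1, 1)
T2 translate by (5, 3): (3, -3) → (8, 0); (-5, 9) → (0, 12); (1, 1) → (6, 4)
T3 shear: x ← x + 1·y: (8, 0) → (8, 0); (0, 12) → (12, 12); (6, 4) → (10, 4)
T4 scale by (3/2, 3/2): (8, 0) → (12, 0); (12, 12) → (18, 18); (10, 4) → (15, 6)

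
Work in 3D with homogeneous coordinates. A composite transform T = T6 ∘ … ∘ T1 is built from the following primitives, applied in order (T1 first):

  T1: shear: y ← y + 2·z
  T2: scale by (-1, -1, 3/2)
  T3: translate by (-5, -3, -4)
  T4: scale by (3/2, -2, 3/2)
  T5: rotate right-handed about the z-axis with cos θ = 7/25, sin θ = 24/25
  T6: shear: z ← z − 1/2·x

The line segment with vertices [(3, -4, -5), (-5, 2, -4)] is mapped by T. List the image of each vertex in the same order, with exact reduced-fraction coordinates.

image vertices: (444/25, -442/25, -2613/100), (144/25, -42/25, -447/25)

T1 shear: y ← y + 2·z: (3, -4, -5) → (3, -14, -5); (-5, 2, -4) → (-5, -6, -4)
T2 scale by (-1, -1, 3/2): (3, -14, -5) → (-3, 14, -15/2); (-5, -6, -4) → (5, 6, -6)
T3 translate by (-5, -3, -4): (-3, 14, -15/2) → (-8, 11, -23/2); (5, 6, -6) → (0, 3, -10)
T4 scale by (3/2, -2, 3/2): (-8, 11, -23/2) → (-12, -22, -69/4); (0, 3, -10) → (0, -6, -15)
T5 rotate right-handed about the z-axis with cos θ = 7/25, sin θ = 24/25: (-12, -22, -69/4) → (444/25, -442/25, -69/4); (0, -6, -15) → (144/25, -42/25, -15)
T6 shear: z ← z − 1/2·x: (444/25, -442/25, -69/4) → (444/25, -442/25, -2613/100); (144/25, -42/25, -15) → (144/25, -42/25, -447/25)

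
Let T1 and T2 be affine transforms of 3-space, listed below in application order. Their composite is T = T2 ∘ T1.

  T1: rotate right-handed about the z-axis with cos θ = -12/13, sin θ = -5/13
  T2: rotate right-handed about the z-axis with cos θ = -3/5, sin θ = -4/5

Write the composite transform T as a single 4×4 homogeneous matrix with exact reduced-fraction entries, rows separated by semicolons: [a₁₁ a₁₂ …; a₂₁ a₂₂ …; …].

T = [16/65 -63/65 0 0; 63/65 16/65 0 0; 0 0 1 0; 0 0 0 1]

T1 = [-12/13 5/13 0 0; -5/13 -12/13 0 0; 0 0 1 0; 0 0 0 1]
T2·T1 = [16/65 -63/65 0 0; 63/65 16/65 0 0; 0 0 1 0; 0 0 0 1]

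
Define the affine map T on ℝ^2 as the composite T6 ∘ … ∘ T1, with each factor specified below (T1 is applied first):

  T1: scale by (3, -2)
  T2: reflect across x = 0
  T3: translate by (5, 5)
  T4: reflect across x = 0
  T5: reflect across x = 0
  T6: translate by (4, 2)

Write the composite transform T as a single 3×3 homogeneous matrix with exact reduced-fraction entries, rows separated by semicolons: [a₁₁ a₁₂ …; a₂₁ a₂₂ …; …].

T = [-3 0 9; 0 -2 7; 0 0 1]

T1 = [3 0 0; 0 -2 0; 0 0 1]
T2·T1 = [-3 0 0; 0 -2 0; 0 0 1]
T3·…·T1 = [-3 0 5; 0 -2 5; 0 0 1]
T4·…·T1 = [3 0 -5; 0 -2 5; 0 0 1]
T5·…·T1 = [-3 0 5; 0 -2 5; 0 0 1]
T6·…·T1 = [-3 0 9; 0 -2 7; 0 0 1]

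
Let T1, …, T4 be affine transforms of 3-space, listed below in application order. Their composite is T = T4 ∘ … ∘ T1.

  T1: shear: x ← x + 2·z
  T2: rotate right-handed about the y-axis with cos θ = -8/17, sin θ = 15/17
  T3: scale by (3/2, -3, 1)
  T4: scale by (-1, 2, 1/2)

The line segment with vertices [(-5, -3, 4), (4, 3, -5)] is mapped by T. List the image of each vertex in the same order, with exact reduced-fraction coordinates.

T1 shear: x ← x + 2·z: (-5, -3, 4) → (3, -3, 4); (4, 3, -5) → (-6, 3, -5)
T2 rotate right-handed about the y-axis with cos θ = -8/17, sin θ = 15/17: (3, -3, 4) → (36/17, -3, -77/17); (-6, 3, -5) → (-27/17, 3, 130/17)
T3 scale by (3/2, -3, 1): (36/17, -3, -77/17) → (54/17, 9, -77/17); (-27/17, 3, 130/17) → (-81/34, -9, 130/17)
T4 scale by (-1, 2, 1/2): (54/17, 9, -77/17) → (-54/17, 18, -77/34); (-81/34, -9, 130/17) → (81/34, -18, 65/17)

image vertices: (-54/17, 18, -77/34), (81/34, -18, 65/17)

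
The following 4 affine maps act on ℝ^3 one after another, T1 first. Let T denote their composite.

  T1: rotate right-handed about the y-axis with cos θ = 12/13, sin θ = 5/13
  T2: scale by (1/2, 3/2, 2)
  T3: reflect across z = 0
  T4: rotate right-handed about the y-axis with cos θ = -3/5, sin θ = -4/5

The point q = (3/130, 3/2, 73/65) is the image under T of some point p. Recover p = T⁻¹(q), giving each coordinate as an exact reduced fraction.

T1 = [12/13 0 5/13 0; 0 1 0 0; -5/13 0 12/13 0; 0 0 0 1]
T2·T1 = [6/13 0 5/26 0; 0 3/2 0 0; -10/13 0 24/13 0; 0 0 0 1]
T3·…·T1 = [6/13 0 5/26 0; 0 3/2 0 0; 10/13 0 -24/13 0; 0 0 0 1]
T4·…·T1 = [-58/65 0 177/130 0; 0 3/2 0 0; -6/65 0 82/65 0; 0 0 0 1]
det M = -3/2; M⁻¹ = [-82/65 0 177/130 0; 0 2/3 0 0; -6/65 0 58/65 0; 0 0 0 1]
M⁻¹ · (3/130, 3/2, 73/65)ᵀ = (3/2, 1, 1)ᵀ

p = (3/2, 1, 1)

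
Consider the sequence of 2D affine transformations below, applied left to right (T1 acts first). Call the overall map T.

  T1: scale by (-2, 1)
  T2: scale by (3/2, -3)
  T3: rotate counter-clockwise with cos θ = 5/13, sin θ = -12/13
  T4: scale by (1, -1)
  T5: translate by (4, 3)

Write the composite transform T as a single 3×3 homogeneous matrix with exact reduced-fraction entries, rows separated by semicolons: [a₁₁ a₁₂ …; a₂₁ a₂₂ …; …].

T = [-15/13 -36/13 4; -36/13 15/13 3; 0 0 1]

T1 = [-2 0 0; 0 1 0; 0 0 1]
T2·T1 = [-3 0 0; 0 -3 0; 0 0 1]
T3·…·T1 = [-15/13 -36/13 0; 36/13 -15/13 0; 0 0 1]
T4·…·T1 = [-15/13 -36/13 0; -36/13 15/13 0; 0 0 1]
T5·…·T1 = [-15/13 -36/13 4; -36/13 15/13 3; 0 0 1]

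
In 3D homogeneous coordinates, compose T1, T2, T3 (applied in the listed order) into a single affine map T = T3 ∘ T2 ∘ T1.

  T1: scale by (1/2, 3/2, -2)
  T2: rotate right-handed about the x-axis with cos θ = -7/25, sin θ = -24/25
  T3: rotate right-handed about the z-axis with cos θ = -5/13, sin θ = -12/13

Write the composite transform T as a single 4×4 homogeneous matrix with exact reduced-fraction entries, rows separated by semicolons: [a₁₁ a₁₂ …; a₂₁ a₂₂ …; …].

T1 = [1/2 0 0 0; 0 3/2 0 0; 0 0 -2 0; 0 0 0 1]
T2·T1 = [1/2 0 0 0; 0 -21/50 -48/25 0; 0 -36/25 14/25 0; 0 0 0 1]
T3·…·T1 = [-5/26 -126/325 -576/325 0; -6/13 21/130 48/65 0; 0 -36/25 14/25 0; 0 0 0 1]

T = [-5/26 -126/325 -576/325 0; -6/13 21/130 48/65 0; 0 -36/25 14/25 0; 0 0 0 1]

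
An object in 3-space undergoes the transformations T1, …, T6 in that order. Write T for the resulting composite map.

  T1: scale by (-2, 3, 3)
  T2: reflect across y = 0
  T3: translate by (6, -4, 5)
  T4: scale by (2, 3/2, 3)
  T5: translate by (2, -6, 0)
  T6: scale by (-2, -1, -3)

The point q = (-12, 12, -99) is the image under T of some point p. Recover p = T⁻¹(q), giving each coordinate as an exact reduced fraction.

p = (2, 0, 2)

T1 = [-2 0 0 0; 0 3 0 0; 0 0 3 0; 0 0 0 1]
T2·T1 = [-2 0 0 0; 0 -3 0 0; 0 0 3 0; 0 0 0 1]
T3·…·T1 = [-2 0 0 6; 0 -3 0 -4; 0 0 3 5; 0 0 0 1]
T4·…·T1 = [-4 0 0 12; 0 -9/2 0 -6; 0 0 9 15; 0 0 0 1]
T5·…·T1 = [-4 0 0 14; 0 -9/2 0 -12; 0 0 9 15; 0 0 0 1]
T6·…·T1 = [8 0 0 -28; 0 9/2 0 12; 0 0 -27 -45; 0 0 0 1]
det M = -972; M⁻¹ = [1/8 0 0 7/2; 0 2/9 0 -8/3; 0 0 -1/27 -5/3; 0 0 0 1]
M⁻¹ · (-12, 12, -99)ᵀ = (2, 0, 2)ᵀ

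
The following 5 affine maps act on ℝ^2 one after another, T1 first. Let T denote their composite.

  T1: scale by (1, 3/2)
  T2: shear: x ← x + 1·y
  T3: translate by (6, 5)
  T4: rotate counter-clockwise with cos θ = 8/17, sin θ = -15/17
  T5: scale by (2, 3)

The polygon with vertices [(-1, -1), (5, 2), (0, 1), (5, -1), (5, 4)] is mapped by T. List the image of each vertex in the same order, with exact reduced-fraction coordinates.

T1 scale by (1, 3/2): (-1, -1) → (-1, -3/2); (5, 2) → (5, 3); (0, 1) → (0, 3/2); (5, -1) → (5, -3/2); (5, 4) → (5, 6)
T2 shear: x ← x + 1·y: (-1, -3/2) → (-5/2, -3/2); (5, 3) → (8, 3); (0, 3/2) → (3/2, 3/2); (5, -3/2) → (7/2, -3/2); (5, 6) → (11, 6)
T3 translate by (6, 5): (-5/2, -3/2) → (7/2, 7/2); (8, 3) → (14, 8); (3/2, 3/2) → (15/2, 13/2); (7/2, -3/2) → (19/2, 7/2); (11, 6) → (17, 11)
T4 rotate counter-clockwise with cos θ = 8/17, sin θ = -15/17: (7/2, 7/2) → (161/34, -49/34); (14, 8) → (232/17, -146/17); (15/2, 13/2) → (315/34, -121/34); (19/2, 7/2) → (257/34, -229/34); (17, 11) → (301/17, -167/17)
T5 scale by (2, 3): (161/34, -49/34) → (161/17, -147/34); (232/17, -146/17) → (464/17, -438/17); (315/34, -121/34) → (315/17, -363/34); (257/34, -229/34) → (257/17, -687/34); (301/17, -167/17) → (602/17, -501/17)

image vertices: (161/17, -147/34), (464/17, -438/17), (315/17, -363/34), (257/17, -687/34), (602/17, -501/17)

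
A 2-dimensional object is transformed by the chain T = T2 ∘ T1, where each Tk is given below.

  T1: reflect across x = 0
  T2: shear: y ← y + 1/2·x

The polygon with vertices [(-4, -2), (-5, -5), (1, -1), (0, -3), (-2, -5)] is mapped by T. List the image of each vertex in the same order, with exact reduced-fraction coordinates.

T1 reflect across x = 0: (-4, -2) → (4, -2); (-5, -5) → (5, -5); (1, -1) → (-1, -1); (0, -3) → (0, -3); (-2, -5) → (2, -5)
T2 shear: y ← y + 1/2·x: (4, -2) → (4, 0); (5, -5) → (5, -5/2); (-1, -1) → (-1, -3/2); (0, -3) → (0, -3); (2, -5) → (2, -4)

image vertices: (4, 0), (5, -5/2), (-1, -3/2), (0, -3), (2, -4)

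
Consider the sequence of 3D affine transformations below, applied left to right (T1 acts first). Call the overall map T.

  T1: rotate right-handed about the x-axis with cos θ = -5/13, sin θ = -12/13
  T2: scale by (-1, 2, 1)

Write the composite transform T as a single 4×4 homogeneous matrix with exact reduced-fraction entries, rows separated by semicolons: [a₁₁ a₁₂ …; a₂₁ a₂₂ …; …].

T = [-1 0 0 0; 0 -10/13 24/13 0; 0 -12/13 -5/13 0; 0 0 0 1]

T1 = [1 0 0 0; 0 -5/13 12/13 0; 0 -12/13 -5/13 0; 0 0 0 1]
T2·T1 = [-1 0 0 0; 0 -10/13 24/13 0; 0 -12/13 -5/13 0; 0 0 0 1]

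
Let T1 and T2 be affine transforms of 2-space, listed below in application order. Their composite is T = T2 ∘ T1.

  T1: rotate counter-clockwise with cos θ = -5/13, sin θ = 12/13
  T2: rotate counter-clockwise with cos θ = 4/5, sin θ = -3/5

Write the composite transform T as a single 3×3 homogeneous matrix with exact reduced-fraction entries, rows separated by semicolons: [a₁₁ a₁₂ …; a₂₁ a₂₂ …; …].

T = [16/65 -63/65 0; 63/65 16/65 0; 0 0 1]

T1 = [-5/13 -12/13 0; 12/13 -5/13 0; 0 0 1]
T2·T1 = [16/65 -63/65 0; 63/65 16/65 0; 0 0 1]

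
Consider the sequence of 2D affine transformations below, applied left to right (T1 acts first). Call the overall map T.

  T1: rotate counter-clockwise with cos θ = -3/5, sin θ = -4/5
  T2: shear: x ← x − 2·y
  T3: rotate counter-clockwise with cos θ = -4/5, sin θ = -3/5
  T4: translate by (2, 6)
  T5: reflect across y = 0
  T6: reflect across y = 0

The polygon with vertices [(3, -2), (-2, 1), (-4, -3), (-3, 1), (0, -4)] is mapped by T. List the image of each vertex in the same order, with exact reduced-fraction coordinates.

image vertices: (52/25, 189/25), (13/5, 26/5), (13, 8), (97/25, 129/25), (246/25, 222/25)

T1 rotate counter-clockwise with cos θ = -3/5, sin θ = -4/5: (3, -2) → (-17/5, -6/5); (-2, 1) → (2, 1); (-4, -3) → (0, 5); (-3, 1) → (13/5, 9/5); (0, -4) → (-16/5, 12/5)
T2 shear: x ← x − 2·y: (-17/5, -6/5) → (-1, -6/5); (2, 1) → (0, 1); (0, 5) → (-10, 5); (13/5, 9/5) → (-1, 9/5); (-16/5, 12/5) → (-8, 12/5)
T3 rotate counter-clockwise with cos θ = -4/5, sin θ = -3/5: (-1, -6/5) → (2/25, 39/25); (0, 1) → (3/5, -4/5); (-10, 5) → (11, 2); (-1, 9/5) → (47/25, -21/25); (-8, 12/5) → (196/25, 72/25)
T4 translate by (2, 6): (2/25, 39/25) → (52/25, 189/25); (3/5, -4/5) → (13/5, 26/5); (11, 2) → (13, 8); (47/25, -21/25) → (97/25, 129/25); (196/25, 72/25) → (246/25, 222/25)
T5 reflect across y = 0: (52/25, 189/25) → (52/25, -189/25); (13/5, 26/5) → (13/5, -26/5); (13, 8) → (13, -8); (97/25, 129/25) → (97/25, -129/25); (246/25, 222/25) → (246/25, -222/25)
T6 reflect across y = 0: (52/25, -189/25) → (52/25, 189/25); (13/5, -26/5) → (13/5, 26/5); (13, -8) → (13, 8); (97/25, -129/25) → (97/25, 129/25); (246/25, -222/25) → (246/25, 222/25)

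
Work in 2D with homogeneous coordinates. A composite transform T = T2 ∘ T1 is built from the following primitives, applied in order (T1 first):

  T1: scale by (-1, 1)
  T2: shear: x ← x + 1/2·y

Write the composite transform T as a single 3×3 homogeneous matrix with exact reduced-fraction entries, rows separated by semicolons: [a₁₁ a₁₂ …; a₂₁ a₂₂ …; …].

T1 = [-1 0 0; 0 1 0; 0 0 1]
T2·T1 = [-1 1/2 0; 0 1 0; 0 0 1]

T = [-1 1/2 0; 0 1 0; 0 0 1]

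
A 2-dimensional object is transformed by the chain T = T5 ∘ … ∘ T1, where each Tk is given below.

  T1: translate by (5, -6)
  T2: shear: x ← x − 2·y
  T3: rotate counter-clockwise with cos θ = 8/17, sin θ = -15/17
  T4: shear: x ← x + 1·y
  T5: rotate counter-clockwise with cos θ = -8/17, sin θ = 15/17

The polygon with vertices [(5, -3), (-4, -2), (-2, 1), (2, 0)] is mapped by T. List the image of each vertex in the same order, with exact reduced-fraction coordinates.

T1 translate by (5, -6): (5, -3) → (10, -9); (-4, -2) → (1, -8); (-2, 1) → (3, -5); (2, 0) → (7, -6)
T2 shear: x ← x − 2·y: (10, -9) → (28, -9); (1, -8) → (17, -8); (3, -5) → (13, -5); (7, -6) → (19, -6)
T3 rotate counter-clockwise with cos θ = 8/17, sin θ = -15/17: (28, -9) → (89/17, -492/17); (17, -8) → (16/17, -319/17); (13, -5) → (29/17, -235/17); (19, -6) → (62/17, -333/17)
T4 shear: x ← x + 1·y: (89/17, -492/17) → (-403/17, -492/17); (16/17, -319/17) → (-303/17, -319/17); (29/17, -235/17) → (-206/17, -235/17); (62/17, -333/17) → (-271/17, -333/17)
T5 rotate counter-clockwise with cos θ = -8/17, sin θ = 15/17: (-403/17, -492/17) → (10604/289, -2109/289); (-303/17, -319/17) → (7209/289, -1993/289); (-206/17, -235/17) → (5173/289, -1210/289); (-271/17, -333/17) → (7163/289, -1401/289)

image vertices: (10604/289, -2109/289), (7209/289, -1993/289), (5173/289, -1210/289), (7163/289, -1401/289)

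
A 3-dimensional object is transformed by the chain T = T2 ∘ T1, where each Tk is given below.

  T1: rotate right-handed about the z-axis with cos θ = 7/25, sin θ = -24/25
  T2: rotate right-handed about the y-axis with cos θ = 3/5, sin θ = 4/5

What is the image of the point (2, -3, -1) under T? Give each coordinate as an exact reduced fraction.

T(p) = (-274/125, -69/25, 157/125)

T1 rotate right-handed about the z-axis with cos θ = 7/25, sin θ = -24/25: (2, -3, -1) → (-58/25, -69/25, -1)
T2 rotate right-handed about the y-axis with cos θ = 3/5, sin θ = 4/5: (-58/25, -69/25, -1) → (-274/125, -69/25, 157/125)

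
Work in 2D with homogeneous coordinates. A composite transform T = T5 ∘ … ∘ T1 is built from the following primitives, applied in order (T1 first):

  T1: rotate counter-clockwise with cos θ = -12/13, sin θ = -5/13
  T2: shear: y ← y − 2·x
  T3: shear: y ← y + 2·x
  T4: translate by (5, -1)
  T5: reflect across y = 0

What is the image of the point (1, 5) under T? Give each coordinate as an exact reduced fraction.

T(p) = (6, 6)

T1 rotate counter-clockwise with cos θ = -12/13, sin θ = -5/13: (1, 5) → (1, -5)
T2 shear: y ← y − 2·x: (1, -5) → (1, -7)
T3 shear: y ← y + 2·x: (1, -7) → (1, -5)
T4 translate by (5, -1): (1, -5) → (6, -6)
T5 reflect across y = 0: (6, -6) → (6, 6)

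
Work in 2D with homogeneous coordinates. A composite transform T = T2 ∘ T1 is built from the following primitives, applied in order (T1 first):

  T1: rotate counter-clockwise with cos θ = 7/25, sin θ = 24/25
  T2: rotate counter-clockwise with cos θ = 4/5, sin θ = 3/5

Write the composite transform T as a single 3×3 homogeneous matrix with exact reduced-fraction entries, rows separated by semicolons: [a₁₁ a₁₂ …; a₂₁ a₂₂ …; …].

T = [-44/125 -117/125 0; 117/125 -44/125 0; 0 0 1]

T1 = [7/25 -24/25 0; 24/25 7/25 0; 0 0 1]
T2·T1 = [-44/125 -117/125 0; 117/125 -44/125 0; 0 0 1]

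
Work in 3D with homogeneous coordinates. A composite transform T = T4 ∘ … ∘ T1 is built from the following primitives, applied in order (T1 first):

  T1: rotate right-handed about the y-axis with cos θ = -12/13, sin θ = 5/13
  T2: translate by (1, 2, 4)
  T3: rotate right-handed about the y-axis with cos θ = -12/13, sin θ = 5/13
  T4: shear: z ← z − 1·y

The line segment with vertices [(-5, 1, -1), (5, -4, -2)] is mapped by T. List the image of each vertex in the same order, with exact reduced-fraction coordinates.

image vertices: (-371/169, 3, -1915/169), (939/169, -2, 11/169)

T1 rotate right-handed about the y-axis with cos θ = -12/13, sin θ = 5/13: (-5, 1, -1) → (55/13, 1, 37/13); (5, -4, -2) → (-70/13, -4, -1/13)
T2 translate by (1, 2, 4): (55/13, 1, 37/13) → (68/13, 3, 89/13); (-70/13, -4, -1/13) → (-57/13, -2, 51/13)
T3 rotate right-handed about the y-axis with cos θ = -12/13, sin θ = 5/13: (68/13, 3, 89/13) → (-371/169, 3, -1408/169); (-57/13, -2, 51/13) → (939/169, -2, -327/169)
T4 shear: z ← z − 1·y: (-371/169, 3, -1408/169) → (-371/169, 3, -1915/169); (939/169, -2, -327/169) → (939/169, -2, 11/169)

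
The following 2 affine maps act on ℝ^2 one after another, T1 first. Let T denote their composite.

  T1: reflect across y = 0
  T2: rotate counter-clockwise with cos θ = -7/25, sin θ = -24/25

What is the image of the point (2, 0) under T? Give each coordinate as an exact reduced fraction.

T(p) = (-14/25, -48/25)

T1 reflect across y = 0: (2, 0) → (2, 0)
T2 rotate counter-clockwise with cos θ = -7/25, sin θ = -24/25: (2, 0) → (-14/25, -48/25)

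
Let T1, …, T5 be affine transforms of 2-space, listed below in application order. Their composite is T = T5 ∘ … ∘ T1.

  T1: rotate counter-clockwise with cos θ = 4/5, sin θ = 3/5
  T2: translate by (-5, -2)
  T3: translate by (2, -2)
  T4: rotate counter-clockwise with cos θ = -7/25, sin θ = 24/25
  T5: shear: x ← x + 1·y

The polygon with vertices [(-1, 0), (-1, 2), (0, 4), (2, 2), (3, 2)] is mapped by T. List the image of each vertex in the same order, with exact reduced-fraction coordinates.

image vertices: (78/25, -59/25), (8/25, -99/25), (-67/25, -124/25), (-7/25, -54/25), (-12/25, -39/25)

T1 rotate counter-clockwise with cos θ = 4/5, sin θ = 3/5: (-1, 0) → (-4/5, -3/5); (-1, 2) → (-2, 1); (0, 4) → (-12/5, 16/5); (2, 2) → (2/5, 14/5); (3, 2) → (6/5, 17/5)
T2 translate by (-5, -2): (-4/5, -3/5) → (-29/5, -13/5); (-2, 1) → (-7, -1); (-12/5, 16/5) → (-37/5, 6/5); (2/5, 14/5) → (-23/5, 4/5); (6/5, 17/5) → (-19/5, 7/5)
T3 translate by (2, -2): (-29/5, -13/5) → (-19/5, -23/5); (-7, -1) → (-5, -3); (-37/5, 6/5) → (-27/5, -4/5); (-23/5, 4/5) → (-13/5, -6/5); (-19/5, 7/5) → (-9/5, -3/5)
T4 rotate counter-clockwise with cos θ = -7/25, sin θ = 24/25: (-19/5, -23/5) → (137/25, -59/25); (-5, -3) → (107/25, -99/25); (-27/5, -4/5) → (57/25, -124/25); (-13/5, -6/5) → (47/25, -54/25); (-9/5, -3/5) → (27/25, -39/25)
T5 shear: x ← x + 1·y: (137/25, -59/25) → (78/25, -59/25); (107/25, -99/25) → (8/25, -99/25); (57/25, -124/25) → (-67/25, -124/25); (47/25, -54/25) → (-7/25, -54/25); (27/25, -39/25) → (-12/25, -39/25)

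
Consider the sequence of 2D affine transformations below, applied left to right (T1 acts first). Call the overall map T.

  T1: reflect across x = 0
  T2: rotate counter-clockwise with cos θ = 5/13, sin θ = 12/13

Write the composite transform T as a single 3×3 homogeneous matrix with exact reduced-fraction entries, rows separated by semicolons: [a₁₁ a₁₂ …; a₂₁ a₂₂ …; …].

T1 = [-1 0 0; 0 1 0; 0 0 1]
T2·T1 = [-5/13 -12/13 0; -12/13 5/13 0; 0 0 1]

T = [-5/13 -12/13 0; -12/13 5/13 0; 0 0 1]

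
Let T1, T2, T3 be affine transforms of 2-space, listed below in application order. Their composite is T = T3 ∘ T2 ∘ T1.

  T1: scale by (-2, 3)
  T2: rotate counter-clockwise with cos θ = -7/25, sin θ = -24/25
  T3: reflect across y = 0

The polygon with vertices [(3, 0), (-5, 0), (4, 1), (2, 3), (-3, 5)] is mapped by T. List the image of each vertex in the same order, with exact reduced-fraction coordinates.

image vertices: (42/25, -144/25), (-14/5, 48/5), (128/25, -171/25), (244/25, -33/25), (318/25, 249/25)

T1 scale by (-2, 3): (3, 0) → (-6, 0); (-5, 0) → (10, 0); (4, 1) → (-8, 3); (2, 3) → (-4, 9); (-3, 5) → (6, 15)
T2 rotate counter-clockwise with cos θ = -7/25, sin θ = -24/25: (-6, 0) → (42/25, 144/25); (10, 0) → (-14/5, -48/5); (-8, 3) → (128/25, 171/25); (-4, 9) → (244/25, 33/25); (6, 15) → (318/25, -249/25)
T3 reflect across y = 0: (42/25, 144/25) → (42/25, -144/25); (-14/5, -48/5) → (-14/5, 48/5); (128/25, 171/25) → (128/25, -171/25); (244/25, 33/25) → (244/25, -33/25); (318/25, -249/25) → (318/25, 249/25)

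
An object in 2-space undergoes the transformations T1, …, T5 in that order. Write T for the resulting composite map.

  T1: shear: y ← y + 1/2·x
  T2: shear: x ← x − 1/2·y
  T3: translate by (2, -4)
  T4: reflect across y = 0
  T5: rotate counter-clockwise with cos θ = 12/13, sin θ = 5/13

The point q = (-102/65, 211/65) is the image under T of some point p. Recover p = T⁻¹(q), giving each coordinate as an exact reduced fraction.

T1 = [1 0 0; 1/2 1 0; 0 0 1]
T2·T1 = [3/4 -1/2 0; 1/2 1 0; 0 0 1]
T3·…·T1 = [3/4 -1/2 2; 1/2 1 -4; 0 0 1]
T4·…·T1 = [3/4 -1/2 2; -1/2 -1 4; 0 0 1]
T5·…·T1 = [23/26 -1/13 4/13; -9/52 -29/26 58/13; 0 0 1]
det M = -1; M⁻¹ = [29/26 -1/13 0; -9/52 -23/26 4; 0 0 1]
M⁻¹ · (-102/65, 211/65)ᵀ = (-2, 7/5)ᵀ

p = (-2, 7/5)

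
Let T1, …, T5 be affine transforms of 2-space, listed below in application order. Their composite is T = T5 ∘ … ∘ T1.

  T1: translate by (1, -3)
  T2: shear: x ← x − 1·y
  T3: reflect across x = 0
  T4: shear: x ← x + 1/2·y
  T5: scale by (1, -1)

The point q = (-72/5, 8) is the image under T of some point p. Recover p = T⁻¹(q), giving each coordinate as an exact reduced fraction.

T1 = [1 0 1; 0 1 -3; 0 0 1]
T2·T1 = [1 -1 4; 0 1 -3; 0 0 1]
T3·…·T1 = [-1 1 -4; 0 1 -3; 0 0 1]
T4·…·T1 = [-1 3/2 -11/2; 0 1 -3; 0 0 1]
T5·…·T1 = [-1 3/2 -11/2; 0 -1 3; 0 0 1]
det M = 1; M⁻¹ = [-1 -3/2 -1; 0 -1 3; 0 0 1]
M⁻¹ · (-72/5, 8)ᵀ = (7/5, -5)ᵀ

p = (7/5, -5)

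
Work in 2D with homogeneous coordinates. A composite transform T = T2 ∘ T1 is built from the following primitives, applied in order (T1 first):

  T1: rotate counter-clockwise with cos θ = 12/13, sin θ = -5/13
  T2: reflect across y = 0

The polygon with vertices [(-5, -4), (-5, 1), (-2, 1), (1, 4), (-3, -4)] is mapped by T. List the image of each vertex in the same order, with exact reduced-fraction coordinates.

image vertices: (-80/13, 23/13), (-55/13, -37/13), (-19/13, -22/13), (32/13, -43/13), (-56/13, 33/13)

T1 rotate counter-clockwise with cos θ = 12/13, sin θ = -5/13: (-5, -4) → (-80/13, -23/13); (-5, 1) → (-55/13, 37/13); (-2, 1) → (-19/13, 22/13); (1, 4) → (32/13, 43/13); (-3, -4) → (-56/13, -33/13)
T2 reflect across y = 0: (-80/13, -23/13) → (-80/13, 23/13); (-55/13, 37/13) → (-55/13, -37/13); (-19/13, 22/13) → (-19/13, -22/13); (32/13, 43/13) → (32/13, -43/13); (-56/13, -33/13) → (-56/13, 33/13)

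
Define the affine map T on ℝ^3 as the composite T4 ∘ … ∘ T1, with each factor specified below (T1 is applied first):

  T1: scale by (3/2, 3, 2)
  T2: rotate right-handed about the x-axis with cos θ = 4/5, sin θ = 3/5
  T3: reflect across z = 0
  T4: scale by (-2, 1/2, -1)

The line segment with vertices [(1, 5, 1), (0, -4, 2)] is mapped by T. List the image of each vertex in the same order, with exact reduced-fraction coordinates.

T1 scale by (3/2, 3, 2): (1, 5, 1) → (3/2, 15, 2); (0, -4, 2) → (0, -12, 4)
T2 rotate right-handed about the x-axis with cos θ = 4/5, sin θ = 3/5: (3/2, 15, 2) → (3/2, 54/5, 53/5); (0, -12, 4) → (0, -12, -4)
T3 reflect across z = 0: (3/2, 54/5, 53/5) → (3/2, 54/5, -53/5); (0, -12, -4) → (0, -12, 4)
T4 scale by (-2, 1/2, -1): (3/2, 54/5, -53/5) → (-3, 27/5, 53/5); (0, -12, 4) → (0, -6, -4)

image vertices: (-3, 27/5, 53/5), (0, -6, -4)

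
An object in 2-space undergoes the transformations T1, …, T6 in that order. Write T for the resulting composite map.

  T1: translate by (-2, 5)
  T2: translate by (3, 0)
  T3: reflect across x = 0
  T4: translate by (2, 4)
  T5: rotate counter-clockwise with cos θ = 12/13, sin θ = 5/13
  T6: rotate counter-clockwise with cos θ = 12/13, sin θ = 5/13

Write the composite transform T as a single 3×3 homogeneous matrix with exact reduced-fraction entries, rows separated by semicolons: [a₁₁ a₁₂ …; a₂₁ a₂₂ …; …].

T1 = [1 0 -2; 0 1 5; 0 0 1]
T2·T1 = [1 0 1; 0 1 5; 0 0 1]
T3·…·T1 = [-1 0 -1; 0 1 5; 0 0 1]
T4·…·T1 = [-1 0 1; 0 1 9; 0 0 1]
T5·…·T1 = [-12/13 -5/13 -33/13; -5/13 12/13 113/13; 0 0 1]
T6·…·T1 = [-119/169 -120/169 -961/169; -120/169 119/169 1191/169; 0 0 1]

T = [-119/169 -120/169 -961/169; -120/169 119/169 1191/169; 0 0 1]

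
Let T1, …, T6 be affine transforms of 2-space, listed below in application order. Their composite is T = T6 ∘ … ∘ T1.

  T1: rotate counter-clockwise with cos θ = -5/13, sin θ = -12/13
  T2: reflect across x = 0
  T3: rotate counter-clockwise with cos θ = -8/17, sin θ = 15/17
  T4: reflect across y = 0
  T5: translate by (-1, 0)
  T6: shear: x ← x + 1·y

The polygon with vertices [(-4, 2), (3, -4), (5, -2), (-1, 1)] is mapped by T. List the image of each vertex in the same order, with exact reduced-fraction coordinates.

image vertices: (525/221, 964/221), (-1558/221, -1073/221), (-998/221, -1135/221), (121/221, 311/221)

T1 rotate counter-clockwise with cos θ = -5/13, sin θ = -12/13: (-4, 2) → (44/13, 38/13); (3, -4) → (-63/13, -16/13); (5, -2) → (-49/13, -50/13); (-1, 1) → (17/13, 7/13)
T2 reflect across x = 0: (44/13, 38/13) → (-44/13, 38/13); (-63/13, -16/13) → (63/13, -16/13); (-49/13, -50/13) → (49/13, -50/13); (17/13, 7/13) → (-17/13, 7/13)
T3 rotate counter-clockwise with cos θ = -8/17, sin θ = 15/17: (-44/13, 38/13) → (-218/221, -964/221); (63/13, -16/13) → (-264/221, 1073/221); (49/13, -50/13) → (358/221, 1135/221); (-17/13, 7/13) → (31/221, -311/221)
T4 reflect across y = 0: (-218/221, -964/221) → (-218/221, 964/221); (-264/221, 1073/221) → (-264/221, -1073/221); (358/221, 1135/221) → (358/221, -1135/221); (31/221, -311/221) → (31/221, 311/221)
T5 translate by (-1, 0): (-218/221, 964/221) → (-439/221, 964/221); (-264/221, -1073/221) → (-485/221, -1073/221); (358/221, -1135/221) → (137/221, -1135/221); (31/221, 311/221) → (-190/221, 311/221)
T6 shear: x ← x + 1·y: (-439/221, 964/221) → (525/221, 964/221); (-485/221, -1073/221) → (-1558/221, -1073/221); (137/221, -1135/221) → (-998/221, -1135/221); (-190/221, 311/221) → (121/221, 311/221)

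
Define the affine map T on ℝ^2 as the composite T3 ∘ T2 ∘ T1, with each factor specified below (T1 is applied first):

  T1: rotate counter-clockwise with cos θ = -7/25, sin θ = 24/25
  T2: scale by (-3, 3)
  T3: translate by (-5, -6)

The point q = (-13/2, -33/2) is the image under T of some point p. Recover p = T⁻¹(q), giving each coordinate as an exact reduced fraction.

p = (-7/2, 1/2)

T1 = [-7/25 -24/25 0; 24/25 -7/25 0; 0 0 1]
T2·T1 = [21/25 72/25 0; 72/25 -21/25 0; 0 0 1]
T3·…·T1 = [21/25 72/25 -5; 72/25 -21/25 -6; 0 0 1]
det M = -9; M⁻¹ = [7/75 8/25 179/75; 8/25 -7/75 26/25; 0 0 1]
M⁻¹ · (-13/2, -33/2)ᵀ = (-7/2, 1/2)ᵀ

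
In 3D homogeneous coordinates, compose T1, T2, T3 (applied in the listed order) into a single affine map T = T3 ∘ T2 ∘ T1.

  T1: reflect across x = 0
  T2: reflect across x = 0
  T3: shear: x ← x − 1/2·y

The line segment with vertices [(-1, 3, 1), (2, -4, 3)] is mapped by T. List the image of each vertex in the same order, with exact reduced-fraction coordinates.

image vertices: (-5/2, 3, 1), (4, -4, 3)

T1 reflect across x = 0: (-1, 3, 1) → (1, 3, 1); (2, -4, 3) → (-2, -4, 3)
T2 reflect across x = 0: (1, 3, 1) → (-1, 3, 1); (-2, -4, 3) → (2, -4, 3)
T3 shear: x ← x − 1/2·y: (-1, 3, 1) → (-5/2, 3, 1); (2, -4, 3) → (4, -4, 3)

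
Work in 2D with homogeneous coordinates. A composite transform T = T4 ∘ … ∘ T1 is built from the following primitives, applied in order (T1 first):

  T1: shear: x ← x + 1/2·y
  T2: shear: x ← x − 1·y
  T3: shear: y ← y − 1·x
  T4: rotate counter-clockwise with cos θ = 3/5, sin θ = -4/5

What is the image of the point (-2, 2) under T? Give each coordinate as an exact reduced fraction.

T1 shear: x ← x + 1/2·y: (-2, 2) → (-1, 2)
T2 shear: x ← x − 1·y: (-1, 2) → (-3, 2)
T3 shear: y ← y − 1·x: (-3, 2) → (-3, 5)
T4 rotate counter-clockwise with cos θ = 3/5, sin θ = -4/5: (-3, 5) → (11/5, 27/5)

T(p) = (11/5, 27/5)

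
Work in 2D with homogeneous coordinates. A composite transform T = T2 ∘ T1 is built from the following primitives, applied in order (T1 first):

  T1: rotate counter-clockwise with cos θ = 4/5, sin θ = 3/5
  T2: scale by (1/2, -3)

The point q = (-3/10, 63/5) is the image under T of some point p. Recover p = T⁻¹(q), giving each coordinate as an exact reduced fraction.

T1 = [4/5 -3/5 0; 3/5 4/5 0; 0 0 1]
T2·T1 = [2/5 -3/10 0; -9/5 -12/5 0; 0 0 1]
det M = -3/2; M⁻¹ = [8/5 -1/5 0; -6/5 -4/15 0; 0 0 1]
M⁻¹ · (-3/10, 63/5)ᵀ = (-3, -3)ᵀ

p = (-3, -3)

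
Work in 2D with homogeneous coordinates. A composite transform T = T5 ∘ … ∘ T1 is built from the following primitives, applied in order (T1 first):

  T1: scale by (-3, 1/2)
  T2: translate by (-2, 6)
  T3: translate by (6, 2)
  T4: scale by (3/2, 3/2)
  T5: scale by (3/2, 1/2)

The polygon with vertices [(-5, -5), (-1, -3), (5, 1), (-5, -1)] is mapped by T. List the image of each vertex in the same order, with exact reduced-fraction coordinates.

image vertices: (171/4, 33/8), (63/4, 39/8), (-99/4, 51/8), (171/4, 45/8)

T1 scale by (-3, 1/2): (-5, -5) → (15, -5/2); (-1, -3) → (3, -3/2); (5, 1) → (-15, 1/2); (-5, -1) → (15, -1/2)
T2 translate by (-2, 6): (15, -5/2) → (13, 7/2); (3, -3/2) → (1, 9/2); (-15, 1/2) → (-17, 13/2); (15, -1/2) → (13, 11/2)
T3 translate by (6, 2): (13, 7/2) → (19, 11/2); (1, 9/2) → (7, 13/2); (-17, 13/2) → (-11, 17/2); (13, 11/2) → (19, 15/2)
T4 scale by (3/2, 3/2): (19, 11/2) → (57/2, 33/4); (7, 13/2) → (21/2, 39/4); (-11, 17/2) → (-33/2, 51/4); (19, 15/2) → (57/2, 45/4)
T5 scale by (3/2, 1/2): (57/2, 33/4) → (171/4, 33/8); (21/2, 39/4) → (63/4, 39/8); (-33/2, 51/4) → (-99/4, 51/8); (57/2, 45/4) → (171/4, 45/8)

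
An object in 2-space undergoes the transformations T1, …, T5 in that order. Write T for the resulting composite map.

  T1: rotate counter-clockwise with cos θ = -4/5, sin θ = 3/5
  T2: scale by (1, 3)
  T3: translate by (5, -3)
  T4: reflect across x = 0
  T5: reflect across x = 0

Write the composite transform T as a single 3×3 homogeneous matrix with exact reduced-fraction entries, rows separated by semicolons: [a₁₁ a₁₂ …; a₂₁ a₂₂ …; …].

T1 = [-4/5 -3/5 0; 3/5 -4/5 0; 0 0 1]
T2·T1 = [-4/5 -3/5 0; 9/5 -12/5 0; 0 0 1]
T3·…·T1 = [-4/5 -3/5 5; 9/5 -12/5 -3; 0 0 1]
T4·…·T1 = [4/5 3/5 -5; 9/5 -12/5 -3; 0 0 1]
T5·…·T1 = [-4/5 -3/5 5; 9/5 -12/5 -3; 0 0 1]

T = [-4/5 -3/5 5; 9/5 -12/5 -3; 0 0 1]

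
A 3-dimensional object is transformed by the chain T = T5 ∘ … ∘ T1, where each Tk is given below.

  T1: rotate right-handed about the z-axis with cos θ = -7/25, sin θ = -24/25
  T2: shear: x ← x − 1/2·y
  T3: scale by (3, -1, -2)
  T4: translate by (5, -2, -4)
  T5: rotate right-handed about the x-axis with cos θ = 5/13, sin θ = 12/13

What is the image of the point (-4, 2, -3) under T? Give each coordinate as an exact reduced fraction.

T1 rotate right-handed about the z-axis with cos θ = -7/25, sin θ = -24/25: (-4, 2, -3) → (76/25, 82/25, -3)
T2 shear: x ← x − 1/2·y: (76/25, 82/25, -3) → (7/5, 82/25, -3)
T3 scale by (3, -1, -2): (7/5, 82/25, -3) → (21/5, -82/25, 6)
T4 translate by (5, -2, -4): (21/5, -82/25, 6) → (46/5, -132/25, 2)
T5 rotate right-handed about the x-axis with cos θ = 5/13, sin θ = 12/13: (46/5, -132/25, 2) → (46/5, -252/65, -1334/325)

T(p) = (46/5, -252/65, -1334/325)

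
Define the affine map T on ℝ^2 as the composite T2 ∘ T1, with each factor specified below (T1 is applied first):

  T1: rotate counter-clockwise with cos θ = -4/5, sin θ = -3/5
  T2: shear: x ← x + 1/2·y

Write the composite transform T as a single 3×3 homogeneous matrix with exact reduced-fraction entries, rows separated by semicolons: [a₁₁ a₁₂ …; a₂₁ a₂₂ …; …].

T1 = [-4/5 3/5 0; -3/5 -4/5 0; 0 0 1]
T2·T1 = [-11/10 1/5 0; -3/5 -4/5 0; 0 0 1]

T = [-11/10 1/5 0; -3/5 -4/5 0; 0 0 1]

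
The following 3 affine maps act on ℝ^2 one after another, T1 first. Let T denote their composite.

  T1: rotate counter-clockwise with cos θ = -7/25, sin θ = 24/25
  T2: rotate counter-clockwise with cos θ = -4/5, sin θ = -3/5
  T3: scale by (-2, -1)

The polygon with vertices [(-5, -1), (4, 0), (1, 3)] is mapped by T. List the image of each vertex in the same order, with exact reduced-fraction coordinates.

image vertices: (46/5, -11/5), (-32/5, 12/5), (-26/5, -9/5)

T1 rotate counter-clockwise with cos θ = -7/25, sin θ = 24/25: (-5, -1) → (59/25, -113/25); (4, 0) → (-28/25, 96/25); (1, 3) → (-79/25, 3/25)
T2 rotate counter-clockwise with cos θ = -4/5, sin θ = -3/5: (59/25, -113/25) → (-23/5, 11/5); (-28/25, 96/25) → (16/5, -12/5); (-79/25, 3/25) → (13/5, 9/5)
T3 scale by (-2, -1): (-23/5, 11/5) → (46/5, -11/5); (16/5, -12/5) → (-32/5, 12/5); (13/5, 9/5) → (-26/5, -9/5)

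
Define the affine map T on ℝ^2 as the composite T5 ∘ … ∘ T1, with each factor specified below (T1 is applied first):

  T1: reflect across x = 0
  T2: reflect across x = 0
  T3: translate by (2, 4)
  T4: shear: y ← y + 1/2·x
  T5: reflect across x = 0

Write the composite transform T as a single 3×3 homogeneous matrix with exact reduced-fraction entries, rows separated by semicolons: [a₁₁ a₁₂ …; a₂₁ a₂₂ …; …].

T1 = [-1 0 0; 0 1 0; 0 0 1]
T2·T1 = [1 0 0; 0 1 0; 0 0 1]
T3·…·T1 = [1 0 2; 0 1 4; 0 0 1]
T4·…·T1 = [1 0 2; 1/2 1 5; 0 0 1]
T5·…·T1 = [-1 0 -2; 1/2 1 5; 0 0 1]

T = [-1 0 -2; 1/2 1 5; 0 0 1]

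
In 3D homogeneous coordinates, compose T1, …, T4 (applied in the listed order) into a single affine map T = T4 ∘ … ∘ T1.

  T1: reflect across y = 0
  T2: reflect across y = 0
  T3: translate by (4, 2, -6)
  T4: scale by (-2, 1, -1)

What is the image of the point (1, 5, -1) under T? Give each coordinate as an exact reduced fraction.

T1 reflect across y = 0: (1, 5, -1) → (1, -5, -1)
T2 reflect across y = 0: (1, -5, -1) → (1, 5, -1)
T3 translate by (4, 2, -6): (1, 5, -1) → (5, 7, -7)
T4 scale by (-2, 1, -1): (5, 7, -7) → (-10, 7, 7)

T(p) = (-10, 7, 7)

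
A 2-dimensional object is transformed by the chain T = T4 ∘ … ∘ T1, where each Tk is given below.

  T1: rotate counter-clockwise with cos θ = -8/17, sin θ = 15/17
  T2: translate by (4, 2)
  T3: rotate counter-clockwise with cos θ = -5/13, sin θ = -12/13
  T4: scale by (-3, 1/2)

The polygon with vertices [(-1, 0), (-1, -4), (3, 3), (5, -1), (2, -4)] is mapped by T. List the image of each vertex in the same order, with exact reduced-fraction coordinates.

T1 rotate counter-clockwise with cos θ = -8/17, sin θ = 15/17: (-1, 0) → (8/17, -15/17); (-1, -4) → (4, 1); (3, 3) → (-69/17, 21/17); (5, -1) → (-25/17, 83/17); (2, -4) → (44/17, 62/17)
T2 translate by (4, 2): (8/17, -15/17) → (76/17, 19/17); (4, 1) → (8, 3); (-69/17, 21/17) → (-1/17, 55/17); (-25/17, 83/17) → (43/17, 117/17); (44/17, 62/17) → (112/17, 96/17)
T3 rotate counter-clockwise with cos θ = -5/13, sin θ = -12/13: (76/17, 19/17) → (-152/221, -1007/221); (8, 3) → (-4/13, -111/13); (-1/17, 55/17) → (665/221, -263/221); (43/17, 117/17) → (1189/221, -1101/221); (112/17, 96/17) → (592/221, -1824/221)
T4 scale by (-3, 1/2): (-152/221, -1007/221) → (456/221, -1007/442); (-4/13, -111/13) → (12/13, -111/26); (665/221, -263/221) → (-1995/221, -263/442); (1189/221, -1101/221) → (-3567/221, -1101/442); (592/221, -1824/221) → (-1776/221, -912/221)

image vertices: (456/221, -1007/442), (12/13, -111/26), (-1995/221, -263/442), (-3567/221, -1101/442), (-1776/221, -912/221)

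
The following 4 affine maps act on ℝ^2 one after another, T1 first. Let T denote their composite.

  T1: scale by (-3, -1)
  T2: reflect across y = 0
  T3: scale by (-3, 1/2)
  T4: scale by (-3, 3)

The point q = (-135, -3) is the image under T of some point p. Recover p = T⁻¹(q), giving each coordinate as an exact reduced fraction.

T1 = [-3 0 0; 0 -1 0; 0 0 1]
T2·T1 = [-3 0 0; 0 1 0; 0 0 1]
T3·…·T1 = [9 0 0; 0 1/2 0; 0 0 1]
T4·…·T1 = [-27 0 0; 0 3/2 0; 0 0 1]
det M = -81/2; M⁻¹ = [-1/27 0 0; 0 2/3 0; 0 0 1]
M⁻¹ · (-135, -3)ᵀ = (5, -2)ᵀ

p = (5, -2)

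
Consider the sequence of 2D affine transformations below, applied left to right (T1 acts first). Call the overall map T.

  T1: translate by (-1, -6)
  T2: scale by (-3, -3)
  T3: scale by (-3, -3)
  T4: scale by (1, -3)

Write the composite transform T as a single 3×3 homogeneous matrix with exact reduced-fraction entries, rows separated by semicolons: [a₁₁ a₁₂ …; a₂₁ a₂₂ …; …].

T = [9 0 -9; 0 -27 162; 0 0 1]

T1 = [1 0 -1; 0 1 -6; 0 0 1]
T2·T1 = [-3 0 3; 0 -3 18; 0 0 1]
T3·…·T1 = [9 0 -9; 0 9 -54; 0 0 1]
T4·…·T1 = [9 0 -9; 0 -27 162; 0 0 1]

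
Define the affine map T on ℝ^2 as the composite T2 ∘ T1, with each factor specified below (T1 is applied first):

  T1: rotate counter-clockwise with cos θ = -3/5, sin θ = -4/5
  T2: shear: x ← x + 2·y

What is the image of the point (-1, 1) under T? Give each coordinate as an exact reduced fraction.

T1 rotate counter-clockwise with cos θ = -3/5, sin θ = -4/5: (-1, 1) → (7/5, 1/5)
T2 shear: x ← x + 2·y: (7/5, 1/5) → (9/5, 1/5)

T(p) = (9/5, 1/5)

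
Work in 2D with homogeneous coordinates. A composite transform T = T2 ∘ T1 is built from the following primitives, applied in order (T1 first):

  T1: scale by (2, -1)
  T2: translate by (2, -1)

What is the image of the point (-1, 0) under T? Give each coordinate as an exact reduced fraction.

T(p) = (0, -1)

T1 scale by (2, -1): (-1, 0) → (-2, 0)
T2 translate by (2, -1): (-2, 0) → (0, -1)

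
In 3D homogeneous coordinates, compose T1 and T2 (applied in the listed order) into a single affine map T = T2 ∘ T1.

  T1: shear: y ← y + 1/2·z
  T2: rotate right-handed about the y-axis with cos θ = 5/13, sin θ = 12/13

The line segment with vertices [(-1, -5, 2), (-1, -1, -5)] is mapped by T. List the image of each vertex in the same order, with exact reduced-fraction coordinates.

image vertices: (19/13, -4, 22/13), (-5, -7/2, -1)

T1 shear: y ← y + 1/2·z: (-1, -5, 2) → (-1, -4, 2); (-1, -1, -5) → (-1, -7/2, -5)
T2 rotate right-handed about the y-axis with cos θ = 5/13, sin θ = 12/13: (-1, -4, 2) → (19/13, -4, 22/13); (-1, -7/2, -5) → (-5, -7/2, -1)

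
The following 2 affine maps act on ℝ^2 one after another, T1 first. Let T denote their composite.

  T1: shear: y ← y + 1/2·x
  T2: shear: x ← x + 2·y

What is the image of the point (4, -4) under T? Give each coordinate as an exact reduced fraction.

T1 shear: y ← y + 1/2·x: (4, -4) → (4, -2)
T2 shear: x ← x + 2·y: (4, -2) → (0, -2)

T(p) = (0, -2)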